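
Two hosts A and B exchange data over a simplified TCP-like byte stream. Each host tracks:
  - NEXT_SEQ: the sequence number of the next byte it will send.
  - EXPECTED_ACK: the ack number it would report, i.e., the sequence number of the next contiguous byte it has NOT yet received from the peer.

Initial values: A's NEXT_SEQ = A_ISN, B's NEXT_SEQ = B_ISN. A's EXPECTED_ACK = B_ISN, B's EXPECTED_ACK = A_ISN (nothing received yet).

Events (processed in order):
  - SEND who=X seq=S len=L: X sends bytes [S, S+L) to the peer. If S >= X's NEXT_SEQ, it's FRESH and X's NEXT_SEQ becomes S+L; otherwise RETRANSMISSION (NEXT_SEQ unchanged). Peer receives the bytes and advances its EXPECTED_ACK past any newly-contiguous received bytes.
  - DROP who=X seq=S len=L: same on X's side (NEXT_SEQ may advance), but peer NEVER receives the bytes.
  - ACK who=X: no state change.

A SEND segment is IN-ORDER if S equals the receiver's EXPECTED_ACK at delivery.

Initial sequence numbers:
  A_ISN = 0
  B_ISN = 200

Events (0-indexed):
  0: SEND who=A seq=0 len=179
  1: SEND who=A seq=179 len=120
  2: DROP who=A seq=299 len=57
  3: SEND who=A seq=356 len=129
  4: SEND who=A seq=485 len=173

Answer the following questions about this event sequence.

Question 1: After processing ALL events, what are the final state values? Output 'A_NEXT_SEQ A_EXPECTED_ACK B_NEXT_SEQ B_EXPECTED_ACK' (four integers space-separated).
Answer: 658 200 200 299

Derivation:
After event 0: A_seq=179 A_ack=200 B_seq=200 B_ack=179
After event 1: A_seq=299 A_ack=200 B_seq=200 B_ack=299
After event 2: A_seq=356 A_ack=200 B_seq=200 B_ack=299
After event 3: A_seq=485 A_ack=200 B_seq=200 B_ack=299
After event 4: A_seq=658 A_ack=200 B_seq=200 B_ack=299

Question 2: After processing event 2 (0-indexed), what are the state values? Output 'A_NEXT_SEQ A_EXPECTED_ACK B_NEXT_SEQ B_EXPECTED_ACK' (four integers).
After event 0: A_seq=179 A_ack=200 B_seq=200 B_ack=179
After event 1: A_seq=299 A_ack=200 B_seq=200 B_ack=299
After event 2: A_seq=356 A_ack=200 B_seq=200 B_ack=299

356 200 200 299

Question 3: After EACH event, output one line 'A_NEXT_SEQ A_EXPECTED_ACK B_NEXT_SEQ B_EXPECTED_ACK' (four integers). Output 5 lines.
179 200 200 179
299 200 200 299
356 200 200 299
485 200 200 299
658 200 200 299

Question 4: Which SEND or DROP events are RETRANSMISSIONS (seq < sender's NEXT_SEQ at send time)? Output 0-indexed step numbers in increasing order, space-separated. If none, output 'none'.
Step 0: SEND seq=0 -> fresh
Step 1: SEND seq=179 -> fresh
Step 2: DROP seq=299 -> fresh
Step 3: SEND seq=356 -> fresh
Step 4: SEND seq=485 -> fresh

Answer: none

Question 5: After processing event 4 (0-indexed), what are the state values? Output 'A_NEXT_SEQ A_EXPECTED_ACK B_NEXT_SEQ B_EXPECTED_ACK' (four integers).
After event 0: A_seq=179 A_ack=200 B_seq=200 B_ack=179
After event 1: A_seq=299 A_ack=200 B_seq=200 B_ack=299
After event 2: A_seq=356 A_ack=200 B_seq=200 B_ack=299
After event 3: A_seq=485 A_ack=200 B_seq=200 B_ack=299
After event 4: A_seq=658 A_ack=200 B_seq=200 B_ack=299

658 200 200 299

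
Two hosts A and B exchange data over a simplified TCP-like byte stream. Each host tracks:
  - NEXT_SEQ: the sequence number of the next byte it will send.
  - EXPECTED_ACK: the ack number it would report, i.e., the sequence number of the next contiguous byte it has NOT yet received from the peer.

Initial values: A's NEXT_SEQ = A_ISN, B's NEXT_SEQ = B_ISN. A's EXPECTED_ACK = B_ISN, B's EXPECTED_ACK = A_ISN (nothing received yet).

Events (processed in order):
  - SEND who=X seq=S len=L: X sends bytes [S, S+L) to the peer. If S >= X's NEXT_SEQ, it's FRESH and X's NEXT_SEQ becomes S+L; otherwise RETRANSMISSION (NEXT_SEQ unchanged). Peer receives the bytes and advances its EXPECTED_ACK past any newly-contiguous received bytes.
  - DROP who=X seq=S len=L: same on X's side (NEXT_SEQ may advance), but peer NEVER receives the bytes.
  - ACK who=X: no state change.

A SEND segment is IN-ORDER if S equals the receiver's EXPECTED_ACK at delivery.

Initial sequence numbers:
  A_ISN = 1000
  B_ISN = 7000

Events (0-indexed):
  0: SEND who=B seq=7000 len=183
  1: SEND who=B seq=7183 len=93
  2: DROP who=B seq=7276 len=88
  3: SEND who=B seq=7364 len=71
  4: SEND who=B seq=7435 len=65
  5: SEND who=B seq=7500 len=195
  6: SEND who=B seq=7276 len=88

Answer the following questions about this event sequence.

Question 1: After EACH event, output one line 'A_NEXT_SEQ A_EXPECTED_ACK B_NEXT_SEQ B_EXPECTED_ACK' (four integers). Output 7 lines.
1000 7183 7183 1000
1000 7276 7276 1000
1000 7276 7364 1000
1000 7276 7435 1000
1000 7276 7500 1000
1000 7276 7695 1000
1000 7695 7695 1000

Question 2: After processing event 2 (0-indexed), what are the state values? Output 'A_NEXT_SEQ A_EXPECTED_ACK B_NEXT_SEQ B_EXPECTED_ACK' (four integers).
After event 0: A_seq=1000 A_ack=7183 B_seq=7183 B_ack=1000
After event 1: A_seq=1000 A_ack=7276 B_seq=7276 B_ack=1000
After event 2: A_seq=1000 A_ack=7276 B_seq=7364 B_ack=1000

1000 7276 7364 1000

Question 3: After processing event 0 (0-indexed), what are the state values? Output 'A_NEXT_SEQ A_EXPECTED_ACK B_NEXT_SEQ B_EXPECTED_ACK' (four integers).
After event 0: A_seq=1000 A_ack=7183 B_seq=7183 B_ack=1000

1000 7183 7183 1000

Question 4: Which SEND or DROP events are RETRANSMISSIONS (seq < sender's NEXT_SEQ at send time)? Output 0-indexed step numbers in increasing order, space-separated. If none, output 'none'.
Answer: 6

Derivation:
Step 0: SEND seq=7000 -> fresh
Step 1: SEND seq=7183 -> fresh
Step 2: DROP seq=7276 -> fresh
Step 3: SEND seq=7364 -> fresh
Step 4: SEND seq=7435 -> fresh
Step 5: SEND seq=7500 -> fresh
Step 6: SEND seq=7276 -> retransmit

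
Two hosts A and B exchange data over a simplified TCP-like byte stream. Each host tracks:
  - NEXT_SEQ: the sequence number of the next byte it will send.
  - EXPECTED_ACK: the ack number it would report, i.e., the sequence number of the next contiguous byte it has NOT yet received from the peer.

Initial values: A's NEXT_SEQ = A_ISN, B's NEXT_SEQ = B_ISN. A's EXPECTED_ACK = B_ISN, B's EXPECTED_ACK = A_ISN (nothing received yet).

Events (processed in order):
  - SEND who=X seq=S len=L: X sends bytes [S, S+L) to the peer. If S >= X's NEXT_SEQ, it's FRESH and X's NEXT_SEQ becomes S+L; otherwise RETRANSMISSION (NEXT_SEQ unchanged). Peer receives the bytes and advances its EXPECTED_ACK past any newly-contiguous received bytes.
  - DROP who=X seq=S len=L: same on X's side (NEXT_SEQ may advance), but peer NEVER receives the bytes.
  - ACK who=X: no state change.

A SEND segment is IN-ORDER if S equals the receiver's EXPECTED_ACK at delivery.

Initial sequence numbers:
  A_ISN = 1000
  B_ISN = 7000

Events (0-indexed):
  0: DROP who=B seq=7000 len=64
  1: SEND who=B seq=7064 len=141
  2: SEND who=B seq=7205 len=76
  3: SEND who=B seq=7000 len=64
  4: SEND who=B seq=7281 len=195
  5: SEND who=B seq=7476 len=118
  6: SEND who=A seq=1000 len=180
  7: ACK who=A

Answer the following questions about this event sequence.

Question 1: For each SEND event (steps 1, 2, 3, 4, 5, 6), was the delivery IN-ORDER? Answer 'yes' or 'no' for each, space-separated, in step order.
Step 1: SEND seq=7064 -> out-of-order
Step 2: SEND seq=7205 -> out-of-order
Step 3: SEND seq=7000 -> in-order
Step 4: SEND seq=7281 -> in-order
Step 5: SEND seq=7476 -> in-order
Step 6: SEND seq=1000 -> in-order

Answer: no no yes yes yes yes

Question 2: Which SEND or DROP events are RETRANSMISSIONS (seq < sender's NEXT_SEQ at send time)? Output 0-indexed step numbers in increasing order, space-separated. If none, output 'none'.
Answer: 3

Derivation:
Step 0: DROP seq=7000 -> fresh
Step 1: SEND seq=7064 -> fresh
Step 2: SEND seq=7205 -> fresh
Step 3: SEND seq=7000 -> retransmit
Step 4: SEND seq=7281 -> fresh
Step 5: SEND seq=7476 -> fresh
Step 6: SEND seq=1000 -> fresh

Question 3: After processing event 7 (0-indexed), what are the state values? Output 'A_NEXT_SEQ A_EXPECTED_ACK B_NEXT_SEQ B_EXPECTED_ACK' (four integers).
After event 0: A_seq=1000 A_ack=7000 B_seq=7064 B_ack=1000
After event 1: A_seq=1000 A_ack=7000 B_seq=7205 B_ack=1000
After event 2: A_seq=1000 A_ack=7000 B_seq=7281 B_ack=1000
After event 3: A_seq=1000 A_ack=7281 B_seq=7281 B_ack=1000
After event 4: A_seq=1000 A_ack=7476 B_seq=7476 B_ack=1000
After event 5: A_seq=1000 A_ack=7594 B_seq=7594 B_ack=1000
After event 6: A_seq=1180 A_ack=7594 B_seq=7594 B_ack=1180
After event 7: A_seq=1180 A_ack=7594 B_seq=7594 B_ack=1180

1180 7594 7594 1180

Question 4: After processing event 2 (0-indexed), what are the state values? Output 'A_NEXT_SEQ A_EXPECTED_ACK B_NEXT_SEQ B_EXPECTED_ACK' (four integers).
After event 0: A_seq=1000 A_ack=7000 B_seq=7064 B_ack=1000
After event 1: A_seq=1000 A_ack=7000 B_seq=7205 B_ack=1000
After event 2: A_seq=1000 A_ack=7000 B_seq=7281 B_ack=1000

1000 7000 7281 1000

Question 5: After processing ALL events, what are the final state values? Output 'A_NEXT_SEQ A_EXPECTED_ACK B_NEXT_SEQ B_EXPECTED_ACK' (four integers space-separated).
Answer: 1180 7594 7594 1180

Derivation:
After event 0: A_seq=1000 A_ack=7000 B_seq=7064 B_ack=1000
After event 1: A_seq=1000 A_ack=7000 B_seq=7205 B_ack=1000
After event 2: A_seq=1000 A_ack=7000 B_seq=7281 B_ack=1000
After event 3: A_seq=1000 A_ack=7281 B_seq=7281 B_ack=1000
After event 4: A_seq=1000 A_ack=7476 B_seq=7476 B_ack=1000
After event 5: A_seq=1000 A_ack=7594 B_seq=7594 B_ack=1000
After event 6: A_seq=1180 A_ack=7594 B_seq=7594 B_ack=1180
After event 7: A_seq=1180 A_ack=7594 B_seq=7594 B_ack=1180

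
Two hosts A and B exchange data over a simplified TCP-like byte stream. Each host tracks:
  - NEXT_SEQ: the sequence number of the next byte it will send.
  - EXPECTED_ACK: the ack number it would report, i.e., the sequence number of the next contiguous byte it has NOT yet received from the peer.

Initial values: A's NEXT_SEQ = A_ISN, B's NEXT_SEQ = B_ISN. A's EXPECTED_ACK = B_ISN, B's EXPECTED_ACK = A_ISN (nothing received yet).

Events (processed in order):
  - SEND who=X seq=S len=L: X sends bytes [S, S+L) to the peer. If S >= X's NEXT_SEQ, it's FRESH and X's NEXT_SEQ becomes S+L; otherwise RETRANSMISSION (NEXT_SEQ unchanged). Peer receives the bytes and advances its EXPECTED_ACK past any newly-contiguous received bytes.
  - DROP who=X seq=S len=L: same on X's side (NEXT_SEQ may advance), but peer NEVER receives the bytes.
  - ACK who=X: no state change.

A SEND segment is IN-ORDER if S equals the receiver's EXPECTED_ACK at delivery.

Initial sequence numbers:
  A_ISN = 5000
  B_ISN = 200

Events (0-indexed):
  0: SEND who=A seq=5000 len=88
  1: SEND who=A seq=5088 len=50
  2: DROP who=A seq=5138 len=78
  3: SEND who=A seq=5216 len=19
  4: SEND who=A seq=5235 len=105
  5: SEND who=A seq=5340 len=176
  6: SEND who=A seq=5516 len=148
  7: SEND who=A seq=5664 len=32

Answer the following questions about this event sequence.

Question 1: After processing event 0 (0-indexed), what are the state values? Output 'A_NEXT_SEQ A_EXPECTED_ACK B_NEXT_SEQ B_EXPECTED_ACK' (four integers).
After event 0: A_seq=5088 A_ack=200 B_seq=200 B_ack=5088

5088 200 200 5088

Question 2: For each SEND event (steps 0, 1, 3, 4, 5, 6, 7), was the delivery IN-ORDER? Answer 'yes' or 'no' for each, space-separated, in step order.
Answer: yes yes no no no no no

Derivation:
Step 0: SEND seq=5000 -> in-order
Step 1: SEND seq=5088 -> in-order
Step 3: SEND seq=5216 -> out-of-order
Step 4: SEND seq=5235 -> out-of-order
Step 5: SEND seq=5340 -> out-of-order
Step 6: SEND seq=5516 -> out-of-order
Step 7: SEND seq=5664 -> out-of-order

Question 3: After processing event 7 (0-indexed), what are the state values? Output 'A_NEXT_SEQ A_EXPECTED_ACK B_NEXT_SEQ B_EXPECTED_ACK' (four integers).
After event 0: A_seq=5088 A_ack=200 B_seq=200 B_ack=5088
After event 1: A_seq=5138 A_ack=200 B_seq=200 B_ack=5138
After event 2: A_seq=5216 A_ack=200 B_seq=200 B_ack=5138
After event 3: A_seq=5235 A_ack=200 B_seq=200 B_ack=5138
After event 4: A_seq=5340 A_ack=200 B_seq=200 B_ack=5138
After event 5: A_seq=5516 A_ack=200 B_seq=200 B_ack=5138
After event 6: A_seq=5664 A_ack=200 B_seq=200 B_ack=5138
After event 7: A_seq=5696 A_ack=200 B_seq=200 B_ack=5138

5696 200 200 5138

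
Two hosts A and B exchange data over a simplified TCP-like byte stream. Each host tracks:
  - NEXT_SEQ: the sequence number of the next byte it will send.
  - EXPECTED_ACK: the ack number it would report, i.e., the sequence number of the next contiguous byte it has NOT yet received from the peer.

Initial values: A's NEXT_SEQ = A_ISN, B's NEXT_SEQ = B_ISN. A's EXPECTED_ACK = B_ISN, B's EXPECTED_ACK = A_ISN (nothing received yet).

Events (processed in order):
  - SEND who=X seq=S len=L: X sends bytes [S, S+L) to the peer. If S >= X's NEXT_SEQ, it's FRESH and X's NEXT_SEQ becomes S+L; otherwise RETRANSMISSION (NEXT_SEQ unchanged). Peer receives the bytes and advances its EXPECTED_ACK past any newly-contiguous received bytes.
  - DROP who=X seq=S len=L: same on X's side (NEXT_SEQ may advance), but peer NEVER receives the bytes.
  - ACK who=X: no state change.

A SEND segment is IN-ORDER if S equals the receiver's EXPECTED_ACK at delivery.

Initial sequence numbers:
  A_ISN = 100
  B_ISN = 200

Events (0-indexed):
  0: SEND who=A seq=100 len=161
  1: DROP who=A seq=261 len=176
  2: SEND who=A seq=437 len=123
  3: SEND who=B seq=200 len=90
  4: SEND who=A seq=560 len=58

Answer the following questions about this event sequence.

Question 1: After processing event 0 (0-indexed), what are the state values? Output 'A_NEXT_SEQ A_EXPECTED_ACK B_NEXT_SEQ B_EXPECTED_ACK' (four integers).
After event 0: A_seq=261 A_ack=200 B_seq=200 B_ack=261

261 200 200 261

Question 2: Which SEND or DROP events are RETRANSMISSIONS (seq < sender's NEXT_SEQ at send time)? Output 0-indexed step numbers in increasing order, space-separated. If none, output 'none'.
Answer: none

Derivation:
Step 0: SEND seq=100 -> fresh
Step 1: DROP seq=261 -> fresh
Step 2: SEND seq=437 -> fresh
Step 3: SEND seq=200 -> fresh
Step 4: SEND seq=560 -> fresh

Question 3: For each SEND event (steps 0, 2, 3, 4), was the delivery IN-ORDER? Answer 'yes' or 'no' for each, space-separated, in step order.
Step 0: SEND seq=100 -> in-order
Step 2: SEND seq=437 -> out-of-order
Step 3: SEND seq=200 -> in-order
Step 4: SEND seq=560 -> out-of-order

Answer: yes no yes no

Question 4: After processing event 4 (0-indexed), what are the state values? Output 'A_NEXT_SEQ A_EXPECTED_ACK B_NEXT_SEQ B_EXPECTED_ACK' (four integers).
After event 0: A_seq=261 A_ack=200 B_seq=200 B_ack=261
After event 1: A_seq=437 A_ack=200 B_seq=200 B_ack=261
After event 2: A_seq=560 A_ack=200 B_seq=200 B_ack=261
After event 3: A_seq=560 A_ack=290 B_seq=290 B_ack=261
After event 4: A_seq=618 A_ack=290 B_seq=290 B_ack=261

618 290 290 261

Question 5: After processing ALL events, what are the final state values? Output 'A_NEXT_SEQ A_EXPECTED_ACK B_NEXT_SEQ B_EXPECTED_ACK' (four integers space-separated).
Answer: 618 290 290 261

Derivation:
After event 0: A_seq=261 A_ack=200 B_seq=200 B_ack=261
After event 1: A_seq=437 A_ack=200 B_seq=200 B_ack=261
After event 2: A_seq=560 A_ack=200 B_seq=200 B_ack=261
After event 3: A_seq=560 A_ack=290 B_seq=290 B_ack=261
After event 4: A_seq=618 A_ack=290 B_seq=290 B_ack=261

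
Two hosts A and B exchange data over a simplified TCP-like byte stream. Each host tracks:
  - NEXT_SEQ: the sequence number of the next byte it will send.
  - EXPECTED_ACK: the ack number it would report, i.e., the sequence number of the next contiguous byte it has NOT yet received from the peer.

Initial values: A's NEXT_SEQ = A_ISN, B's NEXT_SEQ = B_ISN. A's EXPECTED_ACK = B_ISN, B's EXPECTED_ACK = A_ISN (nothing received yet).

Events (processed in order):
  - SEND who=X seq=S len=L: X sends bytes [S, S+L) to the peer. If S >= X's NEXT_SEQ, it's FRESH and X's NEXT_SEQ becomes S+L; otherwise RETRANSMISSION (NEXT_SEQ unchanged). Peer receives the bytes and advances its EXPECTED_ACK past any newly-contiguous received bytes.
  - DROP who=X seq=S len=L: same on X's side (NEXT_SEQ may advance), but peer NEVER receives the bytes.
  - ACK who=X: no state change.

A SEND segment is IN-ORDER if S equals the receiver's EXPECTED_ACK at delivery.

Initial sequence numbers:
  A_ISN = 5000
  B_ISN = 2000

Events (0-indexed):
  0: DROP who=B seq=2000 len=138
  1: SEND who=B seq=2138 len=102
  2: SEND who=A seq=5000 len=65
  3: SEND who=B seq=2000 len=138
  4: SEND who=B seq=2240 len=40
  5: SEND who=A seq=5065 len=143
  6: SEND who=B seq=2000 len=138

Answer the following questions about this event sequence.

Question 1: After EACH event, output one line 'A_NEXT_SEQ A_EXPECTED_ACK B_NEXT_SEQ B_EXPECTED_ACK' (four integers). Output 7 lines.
5000 2000 2138 5000
5000 2000 2240 5000
5065 2000 2240 5065
5065 2240 2240 5065
5065 2280 2280 5065
5208 2280 2280 5208
5208 2280 2280 5208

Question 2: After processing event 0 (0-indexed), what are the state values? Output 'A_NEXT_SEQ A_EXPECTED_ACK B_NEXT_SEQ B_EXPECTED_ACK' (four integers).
After event 0: A_seq=5000 A_ack=2000 B_seq=2138 B_ack=5000

5000 2000 2138 5000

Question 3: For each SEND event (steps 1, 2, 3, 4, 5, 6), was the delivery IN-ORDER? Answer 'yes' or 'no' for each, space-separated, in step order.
Answer: no yes yes yes yes no

Derivation:
Step 1: SEND seq=2138 -> out-of-order
Step 2: SEND seq=5000 -> in-order
Step 3: SEND seq=2000 -> in-order
Step 4: SEND seq=2240 -> in-order
Step 5: SEND seq=5065 -> in-order
Step 6: SEND seq=2000 -> out-of-order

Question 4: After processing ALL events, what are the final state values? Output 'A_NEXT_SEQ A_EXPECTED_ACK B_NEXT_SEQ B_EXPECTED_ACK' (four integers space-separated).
Answer: 5208 2280 2280 5208

Derivation:
After event 0: A_seq=5000 A_ack=2000 B_seq=2138 B_ack=5000
After event 1: A_seq=5000 A_ack=2000 B_seq=2240 B_ack=5000
After event 2: A_seq=5065 A_ack=2000 B_seq=2240 B_ack=5065
After event 3: A_seq=5065 A_ack=2240 B_seq=2240 B_ack=5065
After event 4: A_seq=5065 A_ack=2280 B_seq=2280 B_ack=5065
After event 5: A_seq=5208 A_ack=2280 B_seq=2280 B_ack=5208
After event 6: A_seq=5208 A_ack=2280 B_seq=2280 B_ack=5208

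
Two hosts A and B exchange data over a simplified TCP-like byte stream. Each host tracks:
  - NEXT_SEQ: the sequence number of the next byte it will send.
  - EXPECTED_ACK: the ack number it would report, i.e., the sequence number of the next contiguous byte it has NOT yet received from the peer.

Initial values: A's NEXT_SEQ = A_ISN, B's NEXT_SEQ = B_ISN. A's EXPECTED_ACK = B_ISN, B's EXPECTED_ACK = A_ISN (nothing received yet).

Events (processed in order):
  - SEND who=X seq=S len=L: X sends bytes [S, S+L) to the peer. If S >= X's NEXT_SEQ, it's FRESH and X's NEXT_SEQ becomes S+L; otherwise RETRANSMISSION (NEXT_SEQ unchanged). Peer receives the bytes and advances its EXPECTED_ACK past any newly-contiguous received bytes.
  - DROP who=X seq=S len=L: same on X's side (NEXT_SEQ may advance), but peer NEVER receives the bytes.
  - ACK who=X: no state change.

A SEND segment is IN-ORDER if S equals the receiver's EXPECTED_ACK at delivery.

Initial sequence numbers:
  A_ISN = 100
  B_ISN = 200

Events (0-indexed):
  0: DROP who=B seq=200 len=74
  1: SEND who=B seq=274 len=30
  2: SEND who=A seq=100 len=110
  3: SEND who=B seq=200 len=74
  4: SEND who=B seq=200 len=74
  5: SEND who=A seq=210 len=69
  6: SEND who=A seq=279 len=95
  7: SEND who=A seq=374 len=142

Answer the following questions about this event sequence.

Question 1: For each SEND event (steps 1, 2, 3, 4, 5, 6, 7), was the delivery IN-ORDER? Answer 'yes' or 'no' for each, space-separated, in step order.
Answer: no yes yes no yes yes yes

Derivation:
Step 1: SEND seq=274 -> out-of-order
Step 2: SEND seq=100 -> in-order
Step 3: SEND seq=200 -> in-order
Step 4: SEND seq=200 -> out-of-order
Step 5: SEND seq=210 -> in-order
Step 6: SEND seq=279 -> in-order
Step 7: SEND seq=374 -> in-order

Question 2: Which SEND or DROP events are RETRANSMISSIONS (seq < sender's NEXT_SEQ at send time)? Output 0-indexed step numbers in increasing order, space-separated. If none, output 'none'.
Answer: 3 4

Derivation:
Step 0: DROP seq=200 -> fresh
Step 1: SEND seq=274 -> fresh
Step 2: SEND seq=100 -> fresh
Step 3: SEND seq=200 -> retransmit
Step 4: SEND seq=200 -> retransmit
Step 5: SEND seq=210 -> fresh
Step 6: SEND seq=279 -> fresh
Step 7: SEND seq=374 -> fresh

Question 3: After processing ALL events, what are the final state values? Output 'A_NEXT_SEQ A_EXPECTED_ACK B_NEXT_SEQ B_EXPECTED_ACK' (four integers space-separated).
After event 0: A_seq=100 A_ack=200 B_seq=274 B_ack=100
After event 1: A_seq=100 A_ack=200 B_seq=304 B_ack=100
After event 2: A_seq=210 A_ack=200 B_seq=304 B_ack=210
After event 3: A_seq=210 A_ack=304 B_seq=304 B_ack=210
After event 4: A_seq=210 A_ack=304 B_seq=304 B_ack=210
After event 5: A_seq=279 A_ack=304 B_seq=304 B_ack=279
After event 6: A_seq=374 A_ack=304 B_seq=304 B_ack=374
After event 7: A_seq=516 A_ack=304 B_seq=304 B_ack=516

Answer: 516 304 304 516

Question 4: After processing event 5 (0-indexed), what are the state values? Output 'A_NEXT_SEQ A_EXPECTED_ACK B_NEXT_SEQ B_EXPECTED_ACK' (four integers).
After event 0: A_seq=100 A_ack=200 B_seq=274 B_ack=100
After event 1: A_seq=100 A_ack=200 B_seq=304 B_ack=100
After event 2: A_seq=210 A_ack=200 B_seq=304 B_ack=210
After event 3: A_seq=210 A_ack=304 B_seq=304 B_ack=210
After event 4: A_seq=210 A_ack=304 B_seq=304 B_ack=210
After event 5: A_seq=279 A_ack=304 B_seq=304 B_ack=279

279 304 304 279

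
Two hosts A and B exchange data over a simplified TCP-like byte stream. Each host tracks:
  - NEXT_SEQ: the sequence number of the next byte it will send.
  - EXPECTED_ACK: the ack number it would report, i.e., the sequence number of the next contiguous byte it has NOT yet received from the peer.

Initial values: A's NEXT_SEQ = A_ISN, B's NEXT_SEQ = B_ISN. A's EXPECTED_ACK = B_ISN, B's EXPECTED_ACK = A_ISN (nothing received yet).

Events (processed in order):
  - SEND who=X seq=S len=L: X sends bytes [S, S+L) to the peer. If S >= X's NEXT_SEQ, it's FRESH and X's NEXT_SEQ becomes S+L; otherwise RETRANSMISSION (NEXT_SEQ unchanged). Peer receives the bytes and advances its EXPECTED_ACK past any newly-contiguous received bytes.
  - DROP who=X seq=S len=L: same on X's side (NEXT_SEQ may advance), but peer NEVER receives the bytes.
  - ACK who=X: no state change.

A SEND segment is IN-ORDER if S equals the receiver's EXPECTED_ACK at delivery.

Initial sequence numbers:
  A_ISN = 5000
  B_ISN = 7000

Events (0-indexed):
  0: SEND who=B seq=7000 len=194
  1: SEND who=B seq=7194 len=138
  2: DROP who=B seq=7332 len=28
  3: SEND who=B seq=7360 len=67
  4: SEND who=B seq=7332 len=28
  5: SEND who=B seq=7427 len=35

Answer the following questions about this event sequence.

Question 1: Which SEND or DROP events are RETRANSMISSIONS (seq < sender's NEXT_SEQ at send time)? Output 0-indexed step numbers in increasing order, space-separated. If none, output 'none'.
Answer: 4

Derivation:
Step 0: SEND seq=7000 -> fresh
Step 1: SEND seq=7194 -> fresh
Step 2: DROP seq=7332 -> fresh
Step 3: SEND seq=7360 -> fresh
Step 4: SEND seq=7332 -> retransmit
Step 5: SEND seq=7427 -> fresh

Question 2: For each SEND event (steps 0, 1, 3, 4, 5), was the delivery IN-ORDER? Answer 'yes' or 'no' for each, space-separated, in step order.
Step 0: SEND seq=7000 -> in-order
Step 1: SEND seq=7194 -> in-order
Step 3: SEND seq=7360 -> out-of-order
Step 4: SEND seq=7332 -> in-order
Step 5: SEND seq=7427 -> in-order

Answer: yes yes no yes yes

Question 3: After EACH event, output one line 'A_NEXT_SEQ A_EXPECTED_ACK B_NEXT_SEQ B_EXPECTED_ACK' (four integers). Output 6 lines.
5000 7194 7194 5000
5000 7332 7332 5000
5000 7332 7360 5000
5000 7332 7427 5000
5000 7427 7427 5000
5000 7462 7462 5000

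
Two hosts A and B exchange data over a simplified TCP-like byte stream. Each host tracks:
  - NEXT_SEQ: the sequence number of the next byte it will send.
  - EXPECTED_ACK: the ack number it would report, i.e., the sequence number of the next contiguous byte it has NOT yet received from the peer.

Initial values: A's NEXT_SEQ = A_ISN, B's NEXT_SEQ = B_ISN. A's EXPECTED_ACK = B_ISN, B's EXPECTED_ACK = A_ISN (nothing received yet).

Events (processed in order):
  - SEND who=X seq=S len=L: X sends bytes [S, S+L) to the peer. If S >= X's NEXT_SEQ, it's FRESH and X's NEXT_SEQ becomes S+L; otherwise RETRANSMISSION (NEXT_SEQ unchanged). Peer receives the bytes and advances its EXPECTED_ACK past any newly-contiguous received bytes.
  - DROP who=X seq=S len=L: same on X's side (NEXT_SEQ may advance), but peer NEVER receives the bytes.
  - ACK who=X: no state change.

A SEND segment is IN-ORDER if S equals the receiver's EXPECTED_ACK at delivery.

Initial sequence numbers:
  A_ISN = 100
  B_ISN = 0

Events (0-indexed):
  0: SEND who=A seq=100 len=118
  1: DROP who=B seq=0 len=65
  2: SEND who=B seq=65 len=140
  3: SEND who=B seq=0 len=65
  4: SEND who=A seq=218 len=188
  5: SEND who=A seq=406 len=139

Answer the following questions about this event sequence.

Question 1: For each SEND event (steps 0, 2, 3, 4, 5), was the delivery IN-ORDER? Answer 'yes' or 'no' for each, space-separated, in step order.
Answer: yes no yes yes yes

Derivation:
Step 0: SEND seq=100 -> in-order
Step 2: SEND seq=65 -> out-of-order
Step 3: SEND seq=0 -> in-order
Step 4: SEND seq=218 -> in-order
Step 5: SEND seq=406 -> in-order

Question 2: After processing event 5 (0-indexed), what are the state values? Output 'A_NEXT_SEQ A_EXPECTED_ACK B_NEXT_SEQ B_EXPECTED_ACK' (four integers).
After event 0: A_seq=218 A_ack=0 B_seq=0 B_ack=218
After event 1: A_seq=218 A_ack=0 B_seq=65 B_ack=218
After event 2: A_seq=218 A_ack=0 B_seq=205 B_ack=218
After event 3: A_seq=218 A_ack=205 B_seq=205 B_ack=218
After event 4: A_seq=406 A_ack=205 B_seq=205 B_ack=406
After event 5: A_seq=545 A_ack=205 B_seq=205 B_ack=545

545 205 205 545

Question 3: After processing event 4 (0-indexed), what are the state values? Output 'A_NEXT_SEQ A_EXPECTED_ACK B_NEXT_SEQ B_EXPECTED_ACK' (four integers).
After event 0: A_seq=218 A_ack=0 B_seq=0 B_ack=218
After event 1: A_seq=218 A_ack=0 B_seq=65 B_ack=218
After event 2: A_seq=218 A_ack=0 B_seq=205 B_ack=218
After event 3: A_seq=218 A_ack=205 B_seq=205 B_ack=218
After event 4: A_seq=406 A_ack=205 B_seq=205 B_ack=406

406 205 205 406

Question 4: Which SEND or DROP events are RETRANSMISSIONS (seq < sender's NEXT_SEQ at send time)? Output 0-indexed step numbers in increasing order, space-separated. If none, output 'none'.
Step 0: SEND seq=100 -> fresh
Step 1: DROP seq=0 -> fresh
Step 2: SEND seq=65 -> fresh
Step 3: SEND seq=0 -> retransmit
Step 4: SEND seq=218 -> fresh
Step 5: SEND seq=406 -> fresh

Answer: 3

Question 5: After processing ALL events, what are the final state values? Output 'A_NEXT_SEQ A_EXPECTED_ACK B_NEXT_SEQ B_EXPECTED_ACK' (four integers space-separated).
Answer: 545 205 205 545

Derivation:
After event 0: A_seq=218 A_ack=0 B_seq=0 B_ack=218
After event 1: A_seq=218 A_ack=0 B_seq=65 B_ack=218
After event 2: A_seq=218 A_ack=0 B_seq=205 B_ack=218
After event 3: A_seq=218 A_ack=205 B_seq=205 B_ack=218
After event 4: A_seq=406 A_ack=205 B_seq=205 B_ack=406
After event 5: A_seq=545 A_ack=205 B_seq=205 B_ack=545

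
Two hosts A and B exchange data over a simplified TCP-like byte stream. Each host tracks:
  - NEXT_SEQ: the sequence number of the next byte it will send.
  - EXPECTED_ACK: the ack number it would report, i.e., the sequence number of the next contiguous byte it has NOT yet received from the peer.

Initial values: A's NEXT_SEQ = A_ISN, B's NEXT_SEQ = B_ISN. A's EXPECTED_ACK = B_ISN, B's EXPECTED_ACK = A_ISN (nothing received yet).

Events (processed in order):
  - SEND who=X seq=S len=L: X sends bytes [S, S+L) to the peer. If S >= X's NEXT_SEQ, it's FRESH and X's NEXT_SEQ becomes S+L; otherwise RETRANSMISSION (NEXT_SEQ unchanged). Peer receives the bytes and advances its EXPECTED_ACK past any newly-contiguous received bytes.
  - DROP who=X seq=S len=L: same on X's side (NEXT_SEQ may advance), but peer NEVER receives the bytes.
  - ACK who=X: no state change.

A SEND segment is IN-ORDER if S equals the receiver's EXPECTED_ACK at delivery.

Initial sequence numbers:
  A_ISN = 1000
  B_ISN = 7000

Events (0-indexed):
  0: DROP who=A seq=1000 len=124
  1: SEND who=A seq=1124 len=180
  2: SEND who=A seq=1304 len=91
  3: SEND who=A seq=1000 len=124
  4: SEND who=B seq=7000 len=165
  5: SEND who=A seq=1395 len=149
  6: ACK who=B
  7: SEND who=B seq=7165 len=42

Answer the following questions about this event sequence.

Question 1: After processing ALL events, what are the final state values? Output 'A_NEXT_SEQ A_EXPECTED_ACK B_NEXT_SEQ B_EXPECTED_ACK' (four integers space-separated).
After event 0: A_seq=1124 A_ack=7000 B_seq=7000 B_ack=1000
After event 1: A_seq=1304 A_ack=7000 B_seq=7000 B_ack=1000
After event 2: A_seq=1395 A_ack=7000 B_seq=7000 B_ack=1000
After event 3: A_seq=1395 A_ack=7000 B_seq=7000 B_ack=1395
After event 4: A_seq=1395 A_ack=7165 B_seq=7165 B_ack=1395
After event 5: A_seq=1544 A_ack=7165 B_seq=7165 B_ack=1544
After event 6: A_seq=1544 A_ack=7165 B_seq=7165 B_ack=1544
After event 7: A_seq=1544 A_ack=7207 B_seq=7207 B_ack=1544

Answer: 1544 7207 7207 1544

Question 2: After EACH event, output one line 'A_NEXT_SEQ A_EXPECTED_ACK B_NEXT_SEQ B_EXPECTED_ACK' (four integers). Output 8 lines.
1124 7000 7000 1000
1304 7000 7000 1000
1395 7000 7000 1000
1395 7000 7000 1395
1395 7165 7165 1395
1544 7165 7165 1544
1544 7165 7165 1544
1544 7207 7207 1544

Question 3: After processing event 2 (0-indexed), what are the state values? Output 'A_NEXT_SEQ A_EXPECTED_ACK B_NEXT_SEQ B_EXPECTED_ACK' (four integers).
After event 0: A_seq=1124 A_ack=7000 B_seq=7000 B_ack=1000
After event 1: A_seq=1304 A_ack=7000 B_seq=7000 B_ack=1000
After event 2: A_seq=1395 A_ack=7000 B_seq=7000 B_ack=1000

1395 7000 7000 1000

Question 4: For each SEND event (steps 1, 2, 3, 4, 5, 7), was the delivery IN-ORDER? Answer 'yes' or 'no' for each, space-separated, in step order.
Answer: no no yes yes yes yes

Derivation:
Step 1: SEND seq=1124 -> out-of-order
Step 2: SEND seq=1304 -> out-of-order
Step 3: SEND seq=1000 -> in-order
Step 4: SEND seq=7000 -> in-order
Step 5: SEND seq=1395 -> in-order
Step 7: SEND seq=7165 -> in-order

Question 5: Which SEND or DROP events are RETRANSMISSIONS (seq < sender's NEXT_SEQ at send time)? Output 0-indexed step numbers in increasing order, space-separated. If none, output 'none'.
Step 0: DROP seq=1000 -> fresh
Step 1: SEND seq=1124 -> fresh
Step 2: SEND seq=1304 -> fresh
Step 3: SEND seq=1000 -> retransmit
Step 4: SEND seq=7000 -> fresh
Step 5: SEND seq=1395 -> fresh
Step 7: SEND seq=7165 -> fresh

Answer: 3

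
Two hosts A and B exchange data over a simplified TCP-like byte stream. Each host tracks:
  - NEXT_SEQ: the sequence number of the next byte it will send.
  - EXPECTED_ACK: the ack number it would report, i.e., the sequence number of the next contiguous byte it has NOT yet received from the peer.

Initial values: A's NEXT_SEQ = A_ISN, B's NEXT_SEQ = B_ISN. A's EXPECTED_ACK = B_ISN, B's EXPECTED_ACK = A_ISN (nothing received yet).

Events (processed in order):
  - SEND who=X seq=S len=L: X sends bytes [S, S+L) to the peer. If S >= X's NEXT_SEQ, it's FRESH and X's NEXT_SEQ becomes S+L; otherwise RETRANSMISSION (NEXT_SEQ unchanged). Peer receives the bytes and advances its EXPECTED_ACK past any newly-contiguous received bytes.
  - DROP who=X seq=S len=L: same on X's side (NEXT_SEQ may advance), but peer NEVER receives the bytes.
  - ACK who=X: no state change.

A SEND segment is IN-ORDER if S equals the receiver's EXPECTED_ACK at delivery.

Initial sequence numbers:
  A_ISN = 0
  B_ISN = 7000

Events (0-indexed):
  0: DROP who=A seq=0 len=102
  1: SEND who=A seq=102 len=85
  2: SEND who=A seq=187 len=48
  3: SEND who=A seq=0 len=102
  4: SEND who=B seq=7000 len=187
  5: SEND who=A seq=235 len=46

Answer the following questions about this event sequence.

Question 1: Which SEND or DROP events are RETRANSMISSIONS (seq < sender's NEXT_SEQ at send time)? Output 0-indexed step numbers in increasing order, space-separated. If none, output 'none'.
Answer: 3

Derivation:
Step 0: DROP seq=0 -> fresh
Step 1: SEND seq=102 -> fresh
Step 2: SEND seq=187 -> fresh
Step 3: SEND seq=0 -> retransmit
Step 4: SEND seq=7000 -> fresh
Step 5: SEND seq=235 -> fresh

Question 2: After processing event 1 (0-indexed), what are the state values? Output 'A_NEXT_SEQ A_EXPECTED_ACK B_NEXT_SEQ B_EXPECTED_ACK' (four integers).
After event 0: A_seq=102 A_ack=7000 B_seq=7000 B_ack=0
After event 1: A_seq=187 A_ack=7000 B_seq=7000 B_ack=0

187 7000 7000 0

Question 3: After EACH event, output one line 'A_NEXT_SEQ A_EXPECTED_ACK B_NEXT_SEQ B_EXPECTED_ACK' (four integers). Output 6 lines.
102 7000 7000 0
187 7000 7000 0
235 7000 7000 0
235 7000 7000 235
235 7187 7187 235
281 7187 7187 281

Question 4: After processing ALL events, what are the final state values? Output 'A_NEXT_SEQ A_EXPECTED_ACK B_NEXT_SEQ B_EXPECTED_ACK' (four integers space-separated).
After event 0: A_seq=102 A_ack=7000 B_seq=7000 B_ack=0
After event 1: A_seq=187 A_ack=7000 B_seq=7000 B_ack=0
After event 2: A_seq=235 A_ack=7000 B_seq=7000 B_ack=0
After event 3: A_seq=235 A_ack=7000 B_seq=7000 B_ack=235
After event 4: A_seq=235 A_ack=7187 B_seq=7187 B_ack=235
After event 5: A_seq=281 A_ack=7187 B_seq=7187 B_ack=281

Answer: 281 7187 7187 281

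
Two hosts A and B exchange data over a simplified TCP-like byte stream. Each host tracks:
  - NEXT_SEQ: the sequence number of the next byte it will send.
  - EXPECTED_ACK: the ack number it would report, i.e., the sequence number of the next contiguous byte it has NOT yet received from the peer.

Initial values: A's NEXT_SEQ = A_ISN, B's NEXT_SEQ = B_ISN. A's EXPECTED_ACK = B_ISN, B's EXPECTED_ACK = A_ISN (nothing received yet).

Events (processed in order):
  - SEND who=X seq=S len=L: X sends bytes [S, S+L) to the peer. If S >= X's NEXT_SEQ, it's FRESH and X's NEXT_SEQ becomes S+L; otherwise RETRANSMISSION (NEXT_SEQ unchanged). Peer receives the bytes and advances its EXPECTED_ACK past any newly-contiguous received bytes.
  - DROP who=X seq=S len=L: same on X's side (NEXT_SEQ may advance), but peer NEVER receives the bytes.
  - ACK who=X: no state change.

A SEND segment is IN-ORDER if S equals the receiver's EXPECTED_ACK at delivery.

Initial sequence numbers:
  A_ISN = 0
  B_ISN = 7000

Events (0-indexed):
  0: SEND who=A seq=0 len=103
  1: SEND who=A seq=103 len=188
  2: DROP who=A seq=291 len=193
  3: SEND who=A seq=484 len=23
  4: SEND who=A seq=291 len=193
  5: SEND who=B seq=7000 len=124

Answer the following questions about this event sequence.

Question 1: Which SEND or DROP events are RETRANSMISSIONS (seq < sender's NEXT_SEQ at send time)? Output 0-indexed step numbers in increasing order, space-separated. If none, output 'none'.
Answer: 4

Derivation:
Step 0: SEND seq=0 -> fresh
Step 1: SEND seq=103 -> fresh
Step 2: DROP seq=291 -> fresh
Step 3: SEND seq=484 -> fresh
Step 4: SEND seq=291 -> retransmit
Step 5: SEND seq=7000 -> fresh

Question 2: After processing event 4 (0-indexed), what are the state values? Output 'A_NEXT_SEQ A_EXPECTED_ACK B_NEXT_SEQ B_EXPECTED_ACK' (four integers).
After event 0: A_seq=103 A_ack=7000 B_seq=7000 B_ack=103
After event 1: A_seq=291 A_ack=7000 B_seq=7000 B_ack=291
After event 2: A_seq=484 A_ack=7000 B_seq=7000 B_ack=291
After event 3: A_seq=507 A_ack=7000 B_seq=7000 B_ack=291
After event 4: A_seq=507 A_ack=7000 B_seq=7000 B_ack=507

507 7000 7000 507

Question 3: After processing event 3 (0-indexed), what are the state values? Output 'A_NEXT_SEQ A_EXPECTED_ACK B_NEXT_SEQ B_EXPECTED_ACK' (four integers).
After event 0: A_seq=103 A_ack=7000 B_seq=7000 B_ack=103
After event 1: A_seq=291 A_ack=7000 B_seq=7000 B_ack=291
After event 2: A_seq=484 A_ack=7000 B_seq=7000 B_ack=291
After event 3: A_seq=507 A_ack=7000 B_seq=7000 B_ack=291

507 7000 7000 291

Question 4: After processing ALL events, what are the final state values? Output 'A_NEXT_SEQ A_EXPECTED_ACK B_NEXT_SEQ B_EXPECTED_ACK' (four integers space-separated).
Answer: 507 7124 7124 507

Derivation:
After event 0: A_seq=103 A_ack=7000 B_seq=7000 B_ack=103
After event 1: A_seq=291 A_ack=7000 B_seq=7000 B_ack=291
After event 2: A_seq=484 A_ack=7000 B_seq=7000 B_ack=291
After event 3: A_seq=507 A_ack=7000 B_seq=7000 B_ack=291
After event 4: A_seq=507 A_ack=7000 B_seq=7000 B_ack=507
After event 5: A_seq=507 A_ack=7124 B_seq=7124 B_ack=507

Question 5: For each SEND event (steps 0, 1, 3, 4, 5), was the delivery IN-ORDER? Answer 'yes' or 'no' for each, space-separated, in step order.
Answer: yes yes no yes yes

Derivation:
Step 0: SEND seq=0 -> in-order
Step 1: SEND seq=103 -> in-order
Step 3: SEND seq=484 -> out-of-order
Step 4: SEND seq=291 -> in-order
Step 5: SEND seq=7000 -> in-order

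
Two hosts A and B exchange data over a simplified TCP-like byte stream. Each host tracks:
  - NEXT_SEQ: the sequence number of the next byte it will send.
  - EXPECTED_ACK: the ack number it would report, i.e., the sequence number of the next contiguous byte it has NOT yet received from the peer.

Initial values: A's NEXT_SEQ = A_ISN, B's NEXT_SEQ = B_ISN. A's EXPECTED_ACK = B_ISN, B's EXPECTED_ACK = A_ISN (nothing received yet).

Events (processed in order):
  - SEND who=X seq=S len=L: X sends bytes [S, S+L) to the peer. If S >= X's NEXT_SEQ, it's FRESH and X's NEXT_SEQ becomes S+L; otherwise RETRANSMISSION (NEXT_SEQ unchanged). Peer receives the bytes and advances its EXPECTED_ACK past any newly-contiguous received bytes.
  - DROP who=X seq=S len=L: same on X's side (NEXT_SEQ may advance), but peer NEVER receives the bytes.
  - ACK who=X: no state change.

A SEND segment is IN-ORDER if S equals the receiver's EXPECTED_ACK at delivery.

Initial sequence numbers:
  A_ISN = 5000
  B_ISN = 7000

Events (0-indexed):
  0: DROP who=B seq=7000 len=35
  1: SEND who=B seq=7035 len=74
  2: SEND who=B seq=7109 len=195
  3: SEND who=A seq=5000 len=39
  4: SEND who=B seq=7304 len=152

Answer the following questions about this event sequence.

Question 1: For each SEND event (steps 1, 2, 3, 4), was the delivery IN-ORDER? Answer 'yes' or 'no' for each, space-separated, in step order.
Answer: no no yes no

Derivation:
Step 1: SEND seq=7035 -> out-of-order
Step 2: SEND seq=7109 -> out-of-order
Step 3: SEND seq=5000 -> in-order
Step 4: SEND seq=7304 -> out-of-order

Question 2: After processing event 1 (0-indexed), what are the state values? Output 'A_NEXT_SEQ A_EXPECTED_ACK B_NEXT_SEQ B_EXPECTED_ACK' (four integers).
After event 0: A_seq=5000 A_ack=7000 B_seq=7035 B_ack=5000
After event 1: A_seq=5000 A_ack=7000 B_seq=7109 B_ack=5000

5000 7000 7109 5000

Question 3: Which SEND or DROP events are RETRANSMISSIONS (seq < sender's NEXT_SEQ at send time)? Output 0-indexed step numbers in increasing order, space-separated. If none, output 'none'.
Answer: none

Derivation:
Step 0: DROP seq=7000 -> fresh
Step 1: SEND seq=7035 -> fresh
Step 2: SEND seq=7109 -> fresh
Step 3: SEND seq=5000 -> fresh
Step 4: SEND seq=7304 -> fresh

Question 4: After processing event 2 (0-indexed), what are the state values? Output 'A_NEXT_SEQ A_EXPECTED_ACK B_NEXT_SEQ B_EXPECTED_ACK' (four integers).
After event 0: A_seq=5000 A_ack=7000 B_seq=7035 B_ack=5000
After event 1: A_seq=5000 A_ack=7000 B_seq=7109 B_ack=5000
After event 2: A_seq=5000 A_ack=7000 B_seq=7304 B_ack=5000

5000 7000 7304 5000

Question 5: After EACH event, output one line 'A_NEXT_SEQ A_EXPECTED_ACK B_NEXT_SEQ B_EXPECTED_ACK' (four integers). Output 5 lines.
5000 7000 7035 5000
5000 7000 7109 5000
5000 7000 7304 5000
5039 7000 7304 5039
5039 7000 7456 5039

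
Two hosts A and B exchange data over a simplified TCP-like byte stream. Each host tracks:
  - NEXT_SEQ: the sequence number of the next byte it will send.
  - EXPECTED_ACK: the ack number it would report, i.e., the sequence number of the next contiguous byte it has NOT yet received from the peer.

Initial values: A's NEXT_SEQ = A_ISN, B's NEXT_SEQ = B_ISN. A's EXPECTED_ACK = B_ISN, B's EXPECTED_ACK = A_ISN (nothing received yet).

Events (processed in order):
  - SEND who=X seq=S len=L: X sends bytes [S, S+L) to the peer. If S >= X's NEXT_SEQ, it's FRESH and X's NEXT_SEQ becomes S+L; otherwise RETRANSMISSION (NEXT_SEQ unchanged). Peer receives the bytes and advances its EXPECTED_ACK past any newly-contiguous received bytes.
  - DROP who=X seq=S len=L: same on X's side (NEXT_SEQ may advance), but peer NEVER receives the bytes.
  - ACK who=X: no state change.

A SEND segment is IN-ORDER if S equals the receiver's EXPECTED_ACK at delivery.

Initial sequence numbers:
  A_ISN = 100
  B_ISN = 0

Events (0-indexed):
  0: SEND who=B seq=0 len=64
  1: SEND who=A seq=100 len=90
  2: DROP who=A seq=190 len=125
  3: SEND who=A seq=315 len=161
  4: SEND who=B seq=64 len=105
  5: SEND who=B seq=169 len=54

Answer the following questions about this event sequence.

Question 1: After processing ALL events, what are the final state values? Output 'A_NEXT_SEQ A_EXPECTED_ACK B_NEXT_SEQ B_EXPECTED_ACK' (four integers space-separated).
After event 0: A_seq=100 A_ack=64 B_seq=64 B_ack=100
After event 1: A_seq=190 A_ack=64 B_seq=64 B_ack=190
After event 2: A_seq=315 A_ack=64 B_seq=64 B_ack=190
After event 3: A_seq=476 A_ack=64 B_seq=64 B_ack=190
After event 4: A_seq=476 A_ack=169 B_seq=169 B_ack=190
After event 5: A_seq=476 A_ack=223 B_seq=223 B_ack=190

Answer: 476 223 223 190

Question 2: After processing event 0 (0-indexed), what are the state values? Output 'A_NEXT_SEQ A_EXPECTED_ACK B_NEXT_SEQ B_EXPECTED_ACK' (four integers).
After event 0: A_seq=100 A_ack=64 B_seq=64 B_ack=100

100 64 64 100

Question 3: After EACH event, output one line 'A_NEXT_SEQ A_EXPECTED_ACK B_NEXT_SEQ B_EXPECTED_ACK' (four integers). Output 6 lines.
100 64 64 100
190 64 64 190
315 64 64 190
476 64 64 190
476 169 169 190
476 223 223 190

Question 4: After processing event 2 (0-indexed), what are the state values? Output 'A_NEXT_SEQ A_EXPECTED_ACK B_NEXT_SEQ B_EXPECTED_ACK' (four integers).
After event 0: A_seq=100 A_ack=64 B_seq=64 B_ack=100
After event 1: A_seq=190 A_ack=64 B_seq=64 B_ack=190
After event 2: A_seq=315 A_ack=64 B_seq=64 B_ack=190

315 64 64 190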